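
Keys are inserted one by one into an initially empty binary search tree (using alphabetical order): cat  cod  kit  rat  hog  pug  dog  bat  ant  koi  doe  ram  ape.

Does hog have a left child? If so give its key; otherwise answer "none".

Insert cat: tree is empty, so cat becomes the root.
Insert cod: cod > cat → go right. Place as right child of cat.
Insert kit: kit > cat → go right; kit > cod → go right. Place as right child of cod.
Insert rat: rat > cat → go right; rat > cod → go right; rat > kit → go right. Place as right child of kit.
Insert hog: hog > cat → go right; hog > cod → go right; hog < kit → go left. Place as left child of kit.
Insert pug: pug > cat → go right; pug > cod → go right; pug > kit → go right; pug < rat → go left. Place as left child of rat.
Insert dog: dog > cat → go right; dog > cod → go right; dog < kit → go left; dog < hog → go left. Place as left child of hog.
Insert bat: bat < cat → go left. Place as left child of cat.
Insert ant: ant < cat → go left; ant < bat → go left. Place as left child of bat.
Insert koi: koi > cat → go right; koi > cod → go right; koi > kit → go right; koi < rat → go left; koi < pug → go left. Place as left child of pug.
Insert doe: doe > cat → go right; doe > cod → go right; doe < kit → go left; doe < hog → go left; doe < dog → go left. Place as left child of dog.
Insert ram: ram > cat → go right; ram > cod → go right; ram > kit → go right; ram < rat → go left; ram > pug → go right. Place as right child of pug.
Insert ape: ape < cat → go left; ape < bat → go left; ape > ant → go right. Place as right child of ant.

dog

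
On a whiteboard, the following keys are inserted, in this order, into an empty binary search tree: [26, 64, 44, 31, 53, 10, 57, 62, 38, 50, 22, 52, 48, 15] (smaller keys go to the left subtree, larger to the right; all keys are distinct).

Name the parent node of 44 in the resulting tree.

64

Insert 26: tree is empty, so 26 becomes the root.
Insert 64: 64 > 26 → go right. Place as right child of 26.
Insert 44: 44 > 26 → go right; 44 < 64 → go left. Place as left child of 64.
Insert 31: 31 > 26 → go right; 31 < 64 → go left; 31 < 44 → go left. Place as left child of 44.
Insert 53: 53 > 26 → go right; 53 < 64 → go left; 53 > 44 → go right. Place as right child of 44.
Insert 10: 10 < 26 → go left. Place as left child of 26.
Insert 57: 57 > 26 → go right; 57 < 64 → go left; 57 > 44 → go right; 57 > 53 → go right. Place as right child of 53.
Insert 62: 62 > 26 → go right; 62 < 64 → go left; 62 > 44 → go right; 62 > 53 → go right; 62 > 57 → go right. Place as right child of 57.
Insert 38: 38 > 26 → go right; 38 < 64 → go left; 38 < 44 → go left; 38 > 31 → go right. Place as right child of 31.
Insert 50: 50 > 26 → go right; 50 < 64 → go left; 50 > 44 → go right; 50 < 53 → go left. Place as left child of 53.
Insert 22: 22 < 26 → go left; 22 > 10 → go right. Place as right child of 10.
Insert 52: 52 > 26 → go right; 52 < 64 → go left; 52 > 44 → go right; 52 < 53 → go left; 52 > 50 → go right. Place as right child of 50.
Insert 48: 48 > 26 → go right; 48 < 64 → go left; 48 > 44 → go right; 48 < 53 → go left; 48 < 50 → go left. Place as left child of 50.
Insert 15: 15 < 26 → go left; 15 > 10 → go right; 15 < 22 → go left. Place as left child of 22.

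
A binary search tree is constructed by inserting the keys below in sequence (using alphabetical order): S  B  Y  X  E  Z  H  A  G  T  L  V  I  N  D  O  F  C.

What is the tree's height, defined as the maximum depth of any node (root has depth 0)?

6

Insert S: tree is empty, so S becomes the root.
Insert B: B < S → go left. Place as left child of S.
Insert Y: Y > S → go right. Place as right child of S.
Insert X: X > S → go right; X < Y → go left. Place as left child of Y.
Insert E: E < S → go left; E > B → go right. Place as right child of B.
Insert Z: Z > S → go right; Z > Y → go right. Place as right child of Y.
Insert H: H < S → go left; H > B → go right; H > E → go right. Place as right child of E.
Insert A: A < S → go left; A < B → go left. Place as left child of B.
Insert G: G < S → go left; G > B → go right; G > E → go right; G < H → go left. Place as left child of H.
Insert T: T > S → go right; T < Y → go left; T < X → go left. Place as left child of X.
Insert L: L < S → go left; L > B → go right; L > E → go right; L > H → go right. Place as right child of H.
Insert V: V > S → go right; V < Y → go left; V < X → go left; V > T → go right. Place as right child of T.
Insert I: I < S → go left; I > B → go right; I > E → go right; I > H → go right; I < L → go left. Place as left child of L.
Insert N: N < S → go left; N > B → go right; N > E → go right; N > H → go right; N > L → go right. Place as right child of L.
Insert D: D < S → go left; D > B → go right; D < E → go left. Place as left child of E.
Insert O: O < S → go left; O > B → go right; O > E → go right; O > H → go right; O > L → go right; O > N → go right. Place as right child of N.
Insert F: F < S → go left; F > B → go right; F > E → go right; F < H → go left; F < G → go left. Place as left child of G.
Insert C: C < S → go left; C > B → go right; C < E → go left; C < D → go left. Place as left child of D.

The deepest node is O at depth 6.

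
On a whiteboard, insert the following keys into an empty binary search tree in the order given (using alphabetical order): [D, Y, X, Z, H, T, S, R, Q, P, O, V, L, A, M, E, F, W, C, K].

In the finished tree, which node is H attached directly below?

X

Insert D: tree is empty, so D becomes the root.
Insert Y: Y > D → go right. Place as right child of D.
Insert X: X > D → go right; X < Y → go left. Place as left child of Y.
Insert Z: Z > D → go right; Z > Y → go right. Place as right child of Y.
Insert H: H > D → go right; H < Y → go left; H < X → go left. Place as left child of X.
Insert T: T > D → go right; T < Y → go left; T < X → go left; T > H → go right. Place as right child of H.
Insert S: S > D → go right; S < Y → go left; S < X → go left; S > H → go right; S < T → go left. Place as left child of T.
Insert R: R > D → go right; R < Y → go left; R < X → go left; R > H → go right; R < T → go left; R < S → go left. Place as left child of S.
Insert Q: Q > D → go right; Q < Y → go left; Q < X → go left; Q > H → go right; Q < T → go left; Q < S → go left; Q < R → go left. Place as left child of R.
Insert P: P > D → go right; P < Y → go left; P < X → go left; P > H → go right; P < T → go left; P < S → go left; P < R → go left; P < Q → go left. Place as left child of Q.
Insert O: O > D → go right; O < Y → go left; O < X → go left; O > H → go right; O < T → go left; O < S → go left; O < R → go left; O < Q → go left; O < P → go left. Place as left child of P.
Insert V: V > D → go right; V < Y → go left; V < X → go left; V > H → go right; V > T → go right. Place as right child of T.
Insert L: L > D → go right; L < Y → go left; L < X → go left; L > H → go right; L < T → go left; L < S → go left; L < R → go left; L < Q → go left; L < P → go left; L < O → go left. Place as left child of O.
Insert A: A < D → go left. Place as left child of D.
Insert M: M > D → go right; M < Y → go left; M < X → go left; M > H → go right; M < T → go left; M < S → go left; M < R → go left; M < Q → go left; M < P → go left; M < O → go left; M > L → go right. Place as right child of L.
Insert E: E > D → go right; E < Y → go left; E < X → go left; E < H → go left. Place as left child of H.
Insert F: F > D → go right; F < Y → go left; F < X → go left; F < H → go left; F > E → go right. Place as right child of E.
Insert W: W > D → go right; W < Y → go left; W < X → go left; W > H → go right; W > T → go right; W > V → go right. Place as right child of V.
Insert C: C < D → go left; C > A → go right. Place as right child of A.
Insert K: K > D → go right; K < Y → go left; K < X → go left; K > H → go right; K < T → go left; K < S → go left; K < R → go left; K < Q → go left; K < P → go left; K < O → go left; K < L → go left. Place as left child of L.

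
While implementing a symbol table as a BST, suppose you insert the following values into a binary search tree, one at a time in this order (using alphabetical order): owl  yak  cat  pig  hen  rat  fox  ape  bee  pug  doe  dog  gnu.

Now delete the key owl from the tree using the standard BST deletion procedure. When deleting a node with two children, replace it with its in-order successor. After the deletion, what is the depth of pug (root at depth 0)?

Resulting structure (node: left, right):
  owl: L=cat, R=yak
  yak: L=pig, R=–
  cat: L=ape, R=hen
  pig: L=–, R=rat
  hen: L=fox, R=–
  rat: L=pug, R=–
  fox: L=doe, R=gnu
  ape: L=–, R=bee
  bee: L=–, R=–
  pug: L=–, R=–
  doe: L=–, R=dog
  dog: L=–, R=–
  gnu: L=–, R=–

Delete owl (two children — replace with in-order successor).
After deletion, path to pug: pig → yak → rat → pug.

3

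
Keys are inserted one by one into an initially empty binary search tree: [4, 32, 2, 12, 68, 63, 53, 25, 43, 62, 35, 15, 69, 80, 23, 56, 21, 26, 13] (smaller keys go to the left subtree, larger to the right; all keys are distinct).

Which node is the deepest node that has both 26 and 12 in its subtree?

12

Insert 4: tree is empty, so 4 becomes the root.
Insert 32: 32 > 4 → go right. Place as right child of 4.
Insert 2: 2 < 4 → go left. Place as left child of 4.
Insert 12: 12 > 4 → go right; 12 < 32 → go left. Place as left child of 32.
Insert 68: 68 > 4 → go right; 68 > 32 → go right. Place as right child of 32.
Insert 63: 63 > 4 → go right; 63 > 32 → go right; 63 < 68 → go left. Place as left child of 68.
Insert 53: 53 > 4 → go right; 53 > 32 → go right; 53 < 68 → go left; 53 < 63 → go left. Place as left child of 63.
Insert 25: 25 > 4 → go right; 25 < 32 → go left; 25 > 12 → go right. Place as right child of 12.
Insert 43: 43 > 4 → go right; 43 > 32 → go right; 43 < 68 → go left; 43 < 63 → go left; 43 < 53 → go left. Place as left child of 53.
Insert 62: 62 > 4 → go right; 62 > 32 → go right; 62 < 68 → go left; 62 < 63 → go left; 62 > 53 → go right. Place as right child of 53.
Insert 35: 35 > 4 → go right; 35 > 32 → go right; 35 < 68 → go left; 35 < 63 → go left; 35 < 53 → go left; 35 < 43 → go left. Place as left child of 43.
Insert 15: 15 > 4 → go right; 15 < 32 → go left; 15 > 12 → go right; 15 < 25 → go left. Place as left child of 25.
Insert 69: 69 > 4 → go right; 69 > 32 → go right; 69 > 68 → go right. Place as right child of 68.
Insert 80: 80 > 4 → go right; 80 > 32 → go right; 80 > 68 → go right; 80 > 69 → go right. Place as right child of 69.
Insert 23: 23 > 4 → go right; 23 < 32 → go left; 23 > 12 → go right; 23 < 25 → go left; 23 > 15 → go right. Place as right child of 15.
Insert 56: 56 > 4 → go right; 56 > 32 → go right; 56 < 68 → go left; 56 < 63 → go left; 56 > 53 → go right; 56 < 62 → go left. Place as left child of 62.
Insert 21: 21 > 4 → go right; 21 < 32 → go left; 21 > 12 → go right; 21 < 25 → go left; 21 > 15 → go right; 21 < 23 → go left. Place as left child of 23.
Insert 26: 26 > 4 → go right; 26 < 32 → go left; 26 > 12 → go right; 26 > 25 → go right. Place as right child of 25.
Insert 13: 13 > 4 → go right; 13 < 32 → go left; 13 > 12 → go right; 13 < 25 → go left; 13 < 15 → go left. Place as left child of 15.

Path to 26: 4 → 32 → 12 → 25 → 26
Path to 12: 4 → 32 → 12
12 lies on both paths and is an ancestor of the other node.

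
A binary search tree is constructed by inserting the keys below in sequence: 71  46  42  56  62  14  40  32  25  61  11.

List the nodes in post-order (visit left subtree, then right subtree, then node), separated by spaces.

11 25 32 40 14 42 61 62 56 46 71

Insert 71: tree is empty, so 71 becomes the root.
Insert 46: 46 < 71 → go left. Place as left child of 71.
Insert 42: 42 < 71 → go left; 42 < 46 → go left. Place as left child of 46.
Insert 56: 56 < 71 → go left; 56 > 46 → go right. Place as right child of 46.
Insert 62: 62 < 71 → go left; 62 > 46 → go right; 62 > 56 → go right. Place as right child of 56.
Insert 14: 14 < 71 → go left; 14 < 46 → go left; 14 < 42 → go left. Place as left child of 42.
Insert 40: 40 < 71 → go left; 40 < 46 → go left; 40 < 42 → go left; 40 > 14 → go right. Place as right child of 14.
Insert 32: 32 < 71 → go left; 32 < 46 → go left; 32 < 42 → go left; 32 > 14 → go right; 32 < 40 → go left. Place as left child of 40.
Insert 25: 25 < 71 → go left; 25 < 46 → go left; 25 < 42 → go left; 25 > 14 → go right; 25 < 40 → go left; 25 < 32 → go left. Place as left child of 32.
Insert 61: 61 < 71 → go left; 61 > 46 → go right; 61 > 56 → go right; 61 < 62 → go left. Place as left child of 62.
Insert 11: 11 < 71 → go left; 11 < 46 → go left; 11 < 42 → go left; 11 < 14 → go left. Place as left child of 14.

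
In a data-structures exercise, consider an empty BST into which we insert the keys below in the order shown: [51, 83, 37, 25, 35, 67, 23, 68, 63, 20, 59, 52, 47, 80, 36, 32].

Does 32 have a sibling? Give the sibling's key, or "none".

51: root
83: right child of 51 (depth 1)
37: left child of 51 (depth 1)
25: left child of 37 (depth 2)
35: right child of 25 (depth 3)
67: left child of 83 (depth 2)
23: left child of 25 (depth 3)
68: right child of 67 (depth 3)
63: left child of 67 (depth 3)
20: left child of 23 (depth 4)
59: left child of 63 (depth 4)
52: left child of 59 (depth 5)
47: right child of 37 (depth 2)
80: right child of 68 (depth 4)
36: right child of 35 (depth 4)
32: left child of 35 (depth 4)

32's parent is 35; the other child of 35 is 36.

36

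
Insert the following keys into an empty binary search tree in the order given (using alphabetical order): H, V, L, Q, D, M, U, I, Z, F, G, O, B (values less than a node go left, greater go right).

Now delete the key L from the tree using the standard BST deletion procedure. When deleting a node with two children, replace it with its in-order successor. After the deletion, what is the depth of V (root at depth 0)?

1

Insert H: tree is empty, so H becomes the root.
Insert V: V > H → go right. Place as right child of H.
Insert L: L > H → go right; L < V → go left. Place as left child of V.
Insert Q: Q > H → go right; Q < V → go left; Q > L → go right. Place as right child of L.
Insert D: D < H → go left. Place as left child of H.
Insert M: M > H → go right; M < V → go left; M > L → go right; M < Q → go left. Place as left child of Q.
Insert U: U > H → go right; U < V → go left; U > L → go right; U > Q → go right. Place as right child of Q.
Insert I: I > H → go right; I < V → go left; I < L → go left. Place as left child of L.
Insert Z: Z > H → go right; Z > V → go right. Place as right child of V.
Insert F: F < H → go left; F > D → go right. Place as right child of D.
Insert G: G < H → go left; G > D → go right; G > F → go right. Place as right child of F.
Insert O: O > H → go right; O < V → go left; O > L → go right; O < Q → go left; O > M → go right. Place as right child of M.
Insert B: B < H → go left; B < D → go left. Place as left child of D.

Delete L (two children — replace with in-order successor).
After deletion, path to V: H → V.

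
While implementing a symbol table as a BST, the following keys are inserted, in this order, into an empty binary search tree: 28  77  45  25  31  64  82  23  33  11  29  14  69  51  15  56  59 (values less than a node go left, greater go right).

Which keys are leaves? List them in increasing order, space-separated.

15 29 33 59 69 82

Insert 28: tree is empty, so 28 becomes the root.
Insert 77: 77 > 28 → go right. Place as right child of 28.
Insert 45: 45 > 28 → go right; 45 < 77 → go left. Place as left child of 77.
Insert 25: 25 < 28 → go left. Place as left child of 28.
Insert 31: 31 > 28 → go right; 31 < 77 → go left; 31 < 45 → go left. Place as left child of 45.
Insert 64: 64 > 28 → go right; 64 < 77 → go left; 64 > 45 → go right. Place as right child of 45.
Insert 82: 82 > 28 → go right; 82 > 77 → go right. Place as right child of 77.
Insert 23: 23 < 28 → go left; 23 < 25 → go left. Place as left child of 25.
Insert 33: 33 > 28 → go right; 33 < 77 → go left; 33 < 45 → go left; 33 > 31 → go right. Place as right child of 31.
Insert 11: 11 < 28 → go left; 11 < 25 → go left; 11 < 23 → go left. Place as left child of 23.
Insert 29: 29 > 28 → go right; 29 < 77 → go left; 29 < 45 → go left; 29 < 31 → go left. Place as left child of 31.
Insert 14: 14 < 28 → go left; 14 < 25 → go left; 14 < 23 → go left; 14 > 11 → go right. Place as right child of 11.
Insert 69: 69 > 28 → go right; 69 < 77 → go left; 69 > 45 → go right; 69 > 64 → go right. Place as right child of 64.
Insert 51: 51 > 28 → go right; 51 < 77 → go left; 51 > 45 → go right; 51 < 64 → go left. Place as left child of 64.
Insert 15: 15 < 28 → go left; 15 < 25 → go left; 15 < 23 → go left; 15 > 11 → go right; 15 > 14 → go right. Place as right child of 14.
Insert 56: 56 > 28 → go right; 56 < 77 → go left; 56 > 45 → go right; 56 < 64 → go left; 56 > 51 → go right. Place as right child of 51.
Insert 59: 59 > 28 → go right; 59 < 77 → go left; 59 > 45 → go right; 59 < 64 → go left; 59 > 51 → go right; 59 > 56 → go right. Place as right child of 56.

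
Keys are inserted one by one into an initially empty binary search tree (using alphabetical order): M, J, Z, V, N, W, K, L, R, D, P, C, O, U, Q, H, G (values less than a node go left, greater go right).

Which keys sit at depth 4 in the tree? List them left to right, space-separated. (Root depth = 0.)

Resulting structure (node: left, right):
  M: L=J, R=Z
  J: L=D, R=K
  Z: L=V, R=–
  V: L=N, R=W
  N: L=–, R=R
  W: L=–, R=–
  K: L=–, R=L
  L: L=–, R=–
  R: L=P, R=U
  D: L=C, R=H
  P: L=O, R=Q
  C: L=–, R=–
  O: L=–, R=–
  U: L=–, R=–
  Q: L=–, R=–
  H: L=G, R=–
  G: L=–, R=–

G R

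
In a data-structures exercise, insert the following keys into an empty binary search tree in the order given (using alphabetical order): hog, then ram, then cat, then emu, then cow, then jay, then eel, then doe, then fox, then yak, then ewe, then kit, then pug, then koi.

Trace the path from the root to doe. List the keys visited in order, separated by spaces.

Resulting structure (node: left, right):
  hog: L=cat, R=ram
  ram: L=jay, R=yak
  cat: L=–, R=emu
  emu: L=cow, R=fox
  cow: L=–, R=eel
  jay: L=–, R=kit
  eel: L=doe, R=–
  doe: L=–, R=–
  fox: L=ewe, R=–
  yak: L=–, R=–
  ewe: L=–, R=–
  kit: L=–, R=pug
  pug: L=koi, R=–
  koi: L=–, R=–

hog cat emu cow eel doe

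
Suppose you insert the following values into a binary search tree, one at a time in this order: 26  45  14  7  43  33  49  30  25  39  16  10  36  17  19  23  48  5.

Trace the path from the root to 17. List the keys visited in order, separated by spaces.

26: root
45: right child of 26 (depth 1)
14: left child of 26 (depth 1)
7: left child of 14 (depth 2)
43: left child of 45 (depth 2)
33: left child of 43 (depth 3)
49: right child of 45 (depth 2)
30: left child of 33 (depth 4)
25: right child of 14 (depth 2)
39: right child of 33 (depth 4)
16: left child of 25 (depth 3)
10: right child of 7 (depth 3)
36: left child of 39 (depth 5)
17: right child of 16 (depth 4)
19: right child of 17 (depth 5)
23: right child of 19 (depth 6)
48: left child of 49 (depth 3)
5: left child of 7 (depth 3)

26 14 25 16 17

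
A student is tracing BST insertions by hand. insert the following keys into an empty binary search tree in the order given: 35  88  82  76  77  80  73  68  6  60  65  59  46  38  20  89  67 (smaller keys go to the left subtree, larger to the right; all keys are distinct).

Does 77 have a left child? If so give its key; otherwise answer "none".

35: root
88: right child of 35 (depth 1)
82: left child of 88 (depth 2)
76: left child of 82 (depth 3)
77: right child of 76 (depth 4)
80: right child of 77 (depth 5)
73: left child of 76 (depth 4)
68: left child of 73 (depth 5)
6: left child of 35 (depth 1)
60: left child of 68 (depth 6)
65: right child of 60 (depth 7)
59: left child of 60 (depth 7)
46: left child of 59 (depth 8)
38: left child of 46 (depth 9)
20: right child of 6 (depth 2)
89: right child of 88 (depth 2)
67: right child of 65 (depth 8)

none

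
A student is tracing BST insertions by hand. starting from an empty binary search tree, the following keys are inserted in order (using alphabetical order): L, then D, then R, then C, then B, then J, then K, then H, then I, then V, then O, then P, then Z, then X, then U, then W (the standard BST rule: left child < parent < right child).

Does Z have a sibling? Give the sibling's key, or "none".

Insert L: tree is empty, so L becomes the root.
Insert D: D < L → go left. Place as left child of L.
Insert R: R > L → go right. Place as right child of L.
Insert C: C < L → go left; C < D → go left. Place as left child of D.
Insert B: B < L → go left; B < D → go left; B < C → go left. Place as left child of C.
Insert J: J < L → go left; J > D → go right. Place as right child of D.
Insert K: K < L → go left; K > D → go right; K > J → go right. Place as right child of J.
Insert H: H < L → go left; H > D → go right; H < J → go left. Place as left child of J.
Insert I: I < L → go left; I > D → go right; I < J → go left; I > H → go right. Place as right child of H.
Insert V: V > L → go right; V > R → go right. Place as right child of R.
Insert O: O > L → go right; O < R → go left. Place as left child of R.
Insert P: P > L → go right; P < R → go left; P > O → go right. Place as right child of O.
Insert Z: Z > L → go right; Z > R → go right; Z > V → go right. Place as right child of V.
Insert X: X > L → go right; X > R → go right; X > V → go right; X < Z → go left. Place as left child of Z.
Insert U: U > L → go right; U > R → go right; U < V → go left. Place as left child of V.
Insert W: W > L → go right; W > R → go right; W > V → go right; W < Z → go left; W < X → go left. Place as left child of X.

Z's parent is V; the other child of V is U.

U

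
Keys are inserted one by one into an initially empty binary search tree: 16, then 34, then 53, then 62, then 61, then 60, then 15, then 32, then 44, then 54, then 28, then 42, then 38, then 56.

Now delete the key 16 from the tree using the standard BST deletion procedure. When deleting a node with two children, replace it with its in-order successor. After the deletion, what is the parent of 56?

54

Insert 16: tree is empty, so 16 becomes the root.
Insert 34: 34 > 16 → go right. Place as right child of 16.
Insert 53: 53 > 16 → go right; 53 > 34 → go right. Place as right child of 34.
Insert 62: 62 > 16 → go right; 62 > 34 → go right; 62 > 53 → go right. Place as right child of 53.
Insert 61: 61 > 16 → go right; 61 > 34 → go right; 61 > 53 → go right; 61 < 62 → go left. Place as left child of 62.
Insert 60: 60 > 16 → go right; 60 > 34 → go right; 60 > 53 → go right; 60 < 62 → go left; 60 < 61 → go left. Place as left child of 61.
Insert 15: 15 < 16 → go left. Place as left child of 16.
Insert 32: 32 > 16 → go right; 32 < 34 → go left. Place as left child of 34.
Insert 44: 44 > 16 → go right; 44 > 34 → go right; 44 < 53 → go left. Place as left child of 53.
Insert 54: 54 > 16 → go right; 54 > 34 → go right; 54 > 53 → go right; 54 < 62 → go left; 54 < 61 → go left; 54 < 60 → go left. Place as left child of 60.
Insert 28: 28 > 16 → go right; 28 < 34 → go left; 28 < 32 → go left. Place as left child of 32.
Insert 42: 42 > 16 → go right; 42 > 34 → go right; 42 < 53 → go left; 42 < 44 → go left. Place as left child of 44.
Insert 38: 38 > 16 → go right; 38 > 34 → go right; 38 < 53 → go left; 38 < 44 → go left; 38 < 42 → go left. Place as left child of 42.
Insert 56: 56 > 16 → go right; 56 > 34 → go right; 56 > 53 → go right; 56 < 62 → go left; 56 < 61 → go left; 56 < 60 → go left; 56 > 54 → go right. Place as right child of 54.

Delete 16 (two children — replace with in-order successor).
After deletion, 56's parent is 54.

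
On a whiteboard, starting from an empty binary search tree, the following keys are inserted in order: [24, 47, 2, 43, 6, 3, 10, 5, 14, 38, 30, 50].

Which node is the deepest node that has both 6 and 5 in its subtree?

6

24: root
47: right child of 24 (depth 1)
2: left child of 24 (depth 1)
43: left child of 47 (depth 2)
6: right child of 2 (depth 2)
3: left child of 6 (depth 3)
10: right child of 6 (depth 3)
5: right child of 3 (depth 4)
14: right child of 10 (depth 4)
38: left child of 43 (depth 3)
30: left child of 38 (depth 4)
50: right child of 47 (depth 2)

Path to 6: 24 → 2 → 6
Path to 5: 24 → 2 → 6 → 3 → 5
6 lies on both paths and is an ancestor of the other node.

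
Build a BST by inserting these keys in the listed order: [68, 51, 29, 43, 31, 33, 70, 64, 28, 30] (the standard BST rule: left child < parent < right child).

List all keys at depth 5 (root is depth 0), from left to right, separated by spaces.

30 33

Resulting structure (node: left, right):
  68: L=51, R=70
  51: L=29, R=64
  29: L=28, R=43
  43: L=31, R=–
  31: L=30, R=33
  33: L=–, R=–
  70: L=–, R=–
  64: L=–, R=–
  28: L=–, R=–
  30: L=–, R=–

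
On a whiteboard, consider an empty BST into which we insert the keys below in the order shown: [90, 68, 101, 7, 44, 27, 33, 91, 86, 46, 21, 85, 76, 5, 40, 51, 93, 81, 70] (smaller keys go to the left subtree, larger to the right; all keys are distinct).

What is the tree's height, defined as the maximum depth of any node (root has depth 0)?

6

90: root
68: left child of 90 (depth 1)
101: right child of 90 (depth 1)
7: left child of 68 (depth 2)
44: right child of 7 (depth 3)
27: left child of 44 (depth 4)
33: right child of 27 (depth 5)
91: left child of 101 (depth 2)
86: right child of 68 (depth 2)
46: right child of 44 (depth 4)
21: left child of 27 (depth 5)
85: left child of 86 (depth 3)
76: left child of 85 (depth 4)
5: left child of 7 (depth 3)
40: right child of 33 (depth 6)
51: right child of 46 (depth 5)
93: right child of 91 (depth 3)
81: right child of 76 (depth 5)
70: left child of 76 (depth 5)

The deepest node is 40 at depth 6.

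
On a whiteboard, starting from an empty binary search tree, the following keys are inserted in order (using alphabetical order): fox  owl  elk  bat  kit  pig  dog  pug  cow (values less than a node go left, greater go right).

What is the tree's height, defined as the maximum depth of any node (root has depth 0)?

4

Insert fox: tree is empty, so fox becomes the root.
Insert owl: owl > fox → go right. Place as right child of fox.
Insert elk: elk < fox → go left. Place as left child of fox.
Insert bat: bat < fox → go left; bat < elk → go left. Place as left child of elk.
Insert kit: kit > fox → go right; kit < owl → go left. Place as left child of owl.
Insert pig: pig > fox → go right; pig > owl → go right. Place as right child of owl.
Insert dog: dog < fox → go left; dog < elk → go left; dog > bat → go right. Place as right child of bat.
Insert pug: pug > fox → go right; pug > owl → go right; pug > pig → go right. Place as right child of pig.
Insert cow: cow < fox → go left; cow < elk → go left; cow > bat → go right; cow < dog → go left. Place as left child of dog.

The deepest node is cow at depth 4.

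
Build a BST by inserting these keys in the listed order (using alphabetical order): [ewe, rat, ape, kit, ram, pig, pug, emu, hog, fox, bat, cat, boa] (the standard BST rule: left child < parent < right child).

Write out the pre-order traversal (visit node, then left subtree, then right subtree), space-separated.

ewe: root
rat: right child of ewe (depth 1)
ape: left child of ewe (depth 1)
kit: left child of rat (depth 2)
ram: right child of kit (depth 3)
pig: left child of ram (depth 4)
pug: right child of pig (depth 5)
emu: right child of ape (depth 2)
hog: left child of kit (depth 3)
fox: left child of hog (depth 4)
bat: left child of emu (depth 3)
cat: right child of bat (depth 4)
boa: left child of cat (depth 5)

ewe ape emu bat cat boa rat kit hog fox ram pig pug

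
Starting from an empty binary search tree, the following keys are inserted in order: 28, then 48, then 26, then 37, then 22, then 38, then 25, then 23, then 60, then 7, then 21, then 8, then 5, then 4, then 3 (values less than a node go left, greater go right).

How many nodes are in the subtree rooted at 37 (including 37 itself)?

2

Insert 28: tree is empty, so 28 becomes the root.
Insert 48: 48 > 28 → go right. Place as right child of 28.
Insert 26: 26 < 28 → go left. Place as left child of 28.
Insert 37: 37 > 28 → go right; 37 < 48 → go left. Place as left child of 48.
Insert 22: 22 < 28 → go left; 22 < 26 → go left. Place as left child of 26.
Insert 38: 38 > 28 → go right; 38 < 48 → go left; 38 > 37 → go right. Place as right child of 37.
Insert 25: 25 < 28 → go left; 25 < 26 → go left; 25 > 22 → go right. Place as right child of 22.
Insert 23: 23 < 28 → go left; 23 < 26 → go left; 23 > 22 → go right; 23 < 25 → go left. Place as left child of 25.
Insert 60: 60 > 28 → go right; 60 > 48 → go right. Place as right child of 48.
Insert 7: 7 < 28 → go left; 7 < 26 → go left; 7 < 22 → go left. Place as left child of 22.
Insert 21: 21 < 28 → go left; 21 < 26 → go left; 21 < 22 → go left; 21 > 7 → go right. Place as right child of 7.
Insert 8: 8 < 28 → go left; 8 < 26 → go left; 8 < 22 → go left; 8 > 7 → go right; 8 < 21 → go left. Place as left child of 21.
Insert 5: 5 < 28 → go left; 5 < 26 → go left; 5 < 22 → go left; 5 < 7 → go left. Place as left child of 7.
Insert 4: 4 < 28 → go left; 4 < 26 → go left; 4 < 22 → go left; 4 < 7 → go left; 4 < 5 → go left. Place as left child of 5.
Insert 3: 3 < 28 → go left; 3 < 26 → go left; 3 < 22 → go left; 3 < 7 → go left; 3 < 5 → go left; 3 < 4 → go left. Place as left child of 4.

Subtree rooted at 37 contains: 37, 38 — 2 nodes.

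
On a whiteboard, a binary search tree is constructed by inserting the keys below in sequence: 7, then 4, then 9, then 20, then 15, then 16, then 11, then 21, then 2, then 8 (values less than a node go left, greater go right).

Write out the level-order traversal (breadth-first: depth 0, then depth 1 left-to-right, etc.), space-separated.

Resulting structure (node: left, right):
  7: L=4, R=9
  4: L=2, R=–
  9: L=8, R=20
  20: L=15, R=21
  15: L=11, R=16
  16: L=–, R=–
  11: L=–, R=–
  21: L=–, R=–
  2: L=–, R=–
  8: L=–, R=–

7 4 9 2 8 20 15 21 11 16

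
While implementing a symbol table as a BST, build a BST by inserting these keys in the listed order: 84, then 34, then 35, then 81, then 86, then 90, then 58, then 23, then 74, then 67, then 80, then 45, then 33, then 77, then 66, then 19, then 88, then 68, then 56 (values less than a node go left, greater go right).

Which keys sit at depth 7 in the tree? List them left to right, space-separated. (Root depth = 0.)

Insert 84: tree is empty, so 84 becomes the root.
Insert 34: 34 < 84 → go left. Place as left child of 84.
Insert 35: 35 < 84 → go left; 35 > 34 → go right. Place as right child of 34.
Insert 81: 81 < 84 → go left; 81 > 34 → go right; 81 > 35 → go right. Place as right child of 35.
Insert 86: 86 > 84 → go right. Place as right child of 84.
Insert 90: 90 > 84 → go right; 90 > 86 → go right. Place as right child of 86.
Insert 58: 58 < 84 → go left; 58 > 34 → go right; 58 > 35 → go right; 58 < 81 → go left. Place as left child of 81.
Insert 23: 23 < 84 → go left; 23 < 34 → go left. Place as left child of 34.
Insert 74: 74 < 84 → go left; 74 > 34 → go right; 74 > 35 → go right; 74 < 81 → go left; 74 > 58 → go right. Place as right child of 58.
Insert 67: 67 < 84 → go left; 67 > 34 → go right; 67 > 35 → go right; 67 < 81 → go left; 67 > 58 → go right; 67 < 74 → go left. Place as left child of 74.
Insert 80: 80 < 84 → go left; 80 > 34 → go right; 80 > 35 → go right; 80 < 81 → go left; 80 > 58 → go right; 80 > 74 → go right. Place as right child of 74.
Insert 45: 45 < 84 → go left; 45 > 34 → go right; 45 > 35 → go right; 45 < 81 → go left; 45 < 58 → go left. Place as left child of 58.
Insert 33: 33 < 84 → go left; 33 < 34 → go left; 33 > 23 → go right. Place as right child of 23.
Insert 77: 77 < 84 → go left; 77 > 34 → go right; 77 > 35 → go right; 77 < 81 → go left; 77 > 58 → go right; 77 > 74 → go right; 77 < 80 → go left. Place as left child of 80.
Insert 66: 66 < 84 → go left; 66 > 34 → go right; 66 > 35 → go right; 66 < 81 → go left; 66 > 58 → go right; 66 < 74 → go left; 66 < 67 → go left. Place as left child of 67.
Insert 19: 19 < 84 → go left; 19 < 34 → go left; 19 < 23 → go left. Place as left child of 23.
Insert 88: 88 > 84 → go right; 88 > 86 → go right; 88 < 90 → go left. Place as left child of 90.
Insert 68: 68 < 84 → go left; 68 > 34 → go right; 68 > 35 → go right; 68 < 81 → go left; 68 > 58 → go right; 68 < 74 → go left; 68 > 67 → go right. Place as right child of 67.
Insert 56: 56 < 84 → go left; 56 > 34 → go right; 56 > 35 → go right; 56 < 81 → go left; 56 < 58 → go left; 56 > 45 → go right. Place as right child of 45.

66 68 77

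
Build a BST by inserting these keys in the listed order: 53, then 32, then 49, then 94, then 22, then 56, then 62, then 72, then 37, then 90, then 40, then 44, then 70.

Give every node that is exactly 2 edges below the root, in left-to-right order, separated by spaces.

22 49 56

Insert 53: tree is empty, so 53 becomes the root.
Insert 32: 32 < 53 → go left. Place as left child of 53.
Insert 49: 49 < 53 → go left; 49 > 32 → go right. Place as right child of 32.
Insert 94: 94 > 53 → go right. Place as right child of 53.
Insert 22: 22 < 53 → go left; 22 < 32 → go left. Place as left child of 32.
Insert 56: 56 > 53 → go right; 56 < 94 → go left. Place as left child of 94.
Insert 62: 62 > 53 → go right; 62 < 94 → go left; 62 > 56 → go right. Place as right child of 56.
Insert 72: 72 > 53 → go right; 72 < 94 → go left; 72 > 56 → go right; 72 > 62 → go right. Place as right child of 62.
Insert 37: 37 < 53 → go left; 37 > 32 → go right; 37 < 49 → go left. Place as left child of 49.
Insert 90: 90 > 53 → go right; 90 < 94 → go left; 90 > 56 → go right; 90 > 62 → go right; 90 > 72 → go right. Place as right child of 72.
Insert 40: 40 < 53 → go left; 40 > 32 → go right; 40 < 49 → go left; 40 > 37 → go right. Place as right child of 37.
Insert 44: 44 < 53 → go left; 44 > 32 → go right; 44 < 49 → go left; 44 > 37 → go right; 44 > 40 → go right. Place as right child of 40.
Insert 70: 70 > 53 → go right; 70 < 94 → go left; 70 > 56 → go right; 70 > 62 → go right; 70 < 72 → go left. Place as left child of 72.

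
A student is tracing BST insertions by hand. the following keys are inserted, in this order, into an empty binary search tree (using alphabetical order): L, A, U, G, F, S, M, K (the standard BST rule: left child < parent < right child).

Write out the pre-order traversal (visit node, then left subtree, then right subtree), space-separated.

L A G F K U S M

L: root
A: left child of L (depth 1)
U: right child of L (depth 1)
G: right child of A (depth 2)
F: left child of G (depth 3)
S: left child of U (depth 2)
M: left child of S (depth 3)
K: right child of G (depth 3)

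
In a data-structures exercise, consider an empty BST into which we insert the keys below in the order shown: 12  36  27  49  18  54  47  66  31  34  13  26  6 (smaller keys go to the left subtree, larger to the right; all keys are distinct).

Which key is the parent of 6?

Insert 12: tree is empty, so 12 becomes the root.
Insert 36: 36 > 12 → go right. Place as right child of 12.
Insert 27: 27 > 12 → go right; 27 < 36 → go left. Place as left child of 36.
Insert 49: 49 > 12 → go right; 49 > 36 → go right. Place as right child of 36.
Insert 18: 18 > 12 → go right; 18 < 36 → go left; 18 < 27 → go left. Place as left child of 27.
Insert 54: 54 > 12 → go right; 54 > 36 → go right; 54 > 49 → go right. Place as right child of 49.
Insert 47: 47 > 12 → go right; 47 > 36 → go right; 47 < 49 → go left. Place as left child of 49.
Insert 66: 66 > 12 → go right; 66 > 36 → go right; 66 > 49 → go right; 66 > 54 → go right. Place as right child of 54.
Insert 31: 31 > 12 → go right; 31 < 36 → go left; 31 > 27 → go right. Place as right child of 27.
Insert 34: 34 > 12 → go right; 34 < 36 → go left; 34 > 27 → go right; 34 > 31 → go right. Place as right child of 31.
Insert 13: 13 > 12 → go right; 13 < 36 → go left; 13 < 27 → go left; 13 < 18 → go left. Place as left child of 18.
Insert 26: 26 > 12 → go right; 26 < 36 → go left; 26 < 27 → go left; 26 > 18 → go right. Place as right child of 18.
Insert 6: 6 < 12 → go left. Place as left child of 12.

12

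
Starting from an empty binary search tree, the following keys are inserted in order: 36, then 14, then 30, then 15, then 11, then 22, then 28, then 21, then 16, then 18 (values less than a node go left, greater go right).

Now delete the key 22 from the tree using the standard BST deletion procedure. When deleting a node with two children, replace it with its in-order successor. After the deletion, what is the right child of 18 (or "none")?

none

Insert 36: tree is empty, so 36 becomes the root.
Insert 14: 14 < 36 → go left. Place as left child of 36.
Insert 30: 30 < 36 → go left; 30 > 14 → go right. Place as right child of 14.
Insert 15: 15 < 36 → go left; 15 > 14 → go right; 15 < 30 → go left. Place as left child of 30.
Insert 11: 11 < 36 → go left; 11 < 14 → go left. Place as left child of 14.
Insert 22: 22 < 36 → go left; 22 > 14 → go right; 22 < 30 → go left; 22 > 15 → go right. Place as right child of 15.
Insert 28: 28 < 36 → go left; 28 > 14 → go right; 28 < 30 → go left; 28 > 15 → go right; 28 > 22 → go right. Place as right child of 22.
Insert 21: 21 < 36 → go left; 21 > 14 → go right; 21 < 30 → go left; 21 > 15 → go right; 21 < 22 → go left. Place as left child of 22.
Insert 16: 16 < 36 → go left; 16 > 14 → go right; 16 < 30 → go left; 16 > 15 → go right; 16 < 22 → go left; 16 < 21 → go left. Place as left child of 21.
Insert 18: 18 < 36 → go left; 18 > 14 → go right; 18 < 30 → go left; 18 > 15 → go right; 18 < 22 → go left; 18 < 21 → go left; 18 > 16 → go right. Place as right child of 16.

Delete 22 (two children — replace with in-order successor).
After deletion, 18's right child: none.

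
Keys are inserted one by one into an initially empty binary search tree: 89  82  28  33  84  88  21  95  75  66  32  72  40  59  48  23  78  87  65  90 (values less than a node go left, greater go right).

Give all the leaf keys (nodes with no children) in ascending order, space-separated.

23 32 48 65 72 78 87 90

89: root
82: left child of 89 (depth 1)
28: left child of 82 (depth 2)
33: right child of 28 (depth 3)
84: right child of 82 (depth 2)
88: right child of 84 (depth 3)
21: left child of 28 (depth 3)
95: right child of 89 (depth 1)
75: right child of 33 (depth 4)
66: left child of 75 (depth 5)
32: left child of 33 (depth 4)
72: right child of 66 (depth 6)
40: left child of 66 (depth 6)
59: right child of 40 (depth 7)
48: left child of 59 (depth 8)
23: right child of 21 (depth 4)
78: right child of 75 (depth 5)
87: left child of 88 (depth 4)
65: right child of 59 (depth 8)
90: left child of 95 (depth 2)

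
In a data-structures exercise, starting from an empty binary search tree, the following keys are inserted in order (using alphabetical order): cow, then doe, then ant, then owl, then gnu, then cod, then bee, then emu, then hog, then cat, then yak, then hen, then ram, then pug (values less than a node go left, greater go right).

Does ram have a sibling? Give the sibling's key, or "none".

cow: root
doe: right child of cow (depth 1)
ant: left child of cow (depth 1)
owl: right child of doe (depth 2)
gnu: left child of owl (depth 3)
cod: right child of ant (depth 2)
bee: left child of cod (depth 3)
emu: left child of gnu (depth 4)
hog: right child of gnu (depth 4)
cat: right child of bee (depth 4)
yak: right child of owl (depth 3)
hen: left child of hog (depth 5)
ram: left child of yak (depth 4)
pug: left child of ram (depth 5)

ram's parent is yak, which has only one child.

none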